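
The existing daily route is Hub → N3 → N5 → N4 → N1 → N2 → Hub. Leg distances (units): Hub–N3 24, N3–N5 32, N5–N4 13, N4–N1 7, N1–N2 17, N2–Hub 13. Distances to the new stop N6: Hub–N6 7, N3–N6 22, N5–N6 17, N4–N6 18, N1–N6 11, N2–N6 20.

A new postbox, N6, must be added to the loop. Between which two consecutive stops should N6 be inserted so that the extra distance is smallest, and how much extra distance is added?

Insertion cost between consecutive stops i–j is d(i,N6) + d(N6,j) − d(i,j):
  between Hub and N3: 7 + 22 − 24 = 5
  between N3 and N5: 22 + 17 − 32 = 7
  between N5 and N4: 17 + 18 − 13 = 22
  between N4 and N1: 18 + 11 − 7 = 22
  between N1 and N2: 11 + 20 − 17 = 14
  between N2 and Hub: 20 + 7 − 13 = 14
Cheapest insertion is between Hub and N3, adding 5.
New total = 106 + 5 = 111.

Minimum extra distance: 5, inserting N6 between Hub and N3.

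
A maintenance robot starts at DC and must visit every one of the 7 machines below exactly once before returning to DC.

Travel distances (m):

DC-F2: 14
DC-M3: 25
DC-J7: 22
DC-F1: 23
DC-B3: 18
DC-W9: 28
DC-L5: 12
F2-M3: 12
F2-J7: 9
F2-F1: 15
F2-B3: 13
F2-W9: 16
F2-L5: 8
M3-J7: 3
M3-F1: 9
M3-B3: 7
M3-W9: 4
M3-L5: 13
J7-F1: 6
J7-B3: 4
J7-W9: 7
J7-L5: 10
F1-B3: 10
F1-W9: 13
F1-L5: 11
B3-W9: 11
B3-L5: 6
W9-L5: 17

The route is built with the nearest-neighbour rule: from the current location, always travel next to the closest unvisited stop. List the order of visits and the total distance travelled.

At DC the remaining stops are L5 12, F2 14, B3 18, J7 22, F1 23, M3 25, W9 28; go to L5.
At L5 the remaining stops are B3 6, F2 8, J7 10, F1 11, M3 13, W9 17; go to B3.
At B3 the remaining stops are J7 4, M3 7, F1 10, W9 11, F2 13; go to J7.
At J7 the remaining stops are M3 3, F1 6, W9 7, F2 9; go to M3.
At M3 the remaining stops are W9 4, F1 9, F2 12; go to W9.
At W9 the remaining stops are F1 13, F2 16; go to F1.
At F1 the remaining stops are F2 15; go to F2.
Return F2→DC: 14.
Total = 12 + 6 + 4 + 3 + 4 + 13 + 15 + 14 = 71.

Nearest-neighbour total = 71 m; route DC → L5 → B3 → J7 → M3 → W9 → F1 → F2 → DC.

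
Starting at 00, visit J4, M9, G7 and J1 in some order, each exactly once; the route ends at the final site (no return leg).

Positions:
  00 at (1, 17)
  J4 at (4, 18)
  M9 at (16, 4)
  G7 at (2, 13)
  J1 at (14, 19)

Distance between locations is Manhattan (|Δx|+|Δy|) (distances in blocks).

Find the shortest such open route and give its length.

There are 4! = 24 possible orderings.
00→J4→M9→G7→J1: 4+26+23+18 = 71
00→J4→M9→J1→G7: 4+26+17+18 = 65
00→J4→G7→M9→J1: 4+7+23+17 = 51
00→J4→G7→J1→M9: 4+7+18+17 = 46
00→J4→J1→M9→G7: 4+11+17+23 = 55
00→J4→J1→G7→M9: 4+11+18+23 = 56
00→M9→J4→G7→J1: 28+26+7+18 = 79
00→M9→J4→J1→G7: 28+26+11+18 = 83
00→M9→G7→J4→J1: 28+23+7+11 = 69
00→M9→G7→J1→J4: 28+23+18+11 = 80
00→M9→J1→J4→G7: 28+17+11+7 = 63
00→M9→J1→G7→J4: 28+17+18+7 = 70
00→G7→J4→M9→J1: 5+7+26+17 = 55
00→G7→J4→J1→M9: 5+7+11+17 = 40
… (10 more)
The minimum is 40.
One shortest path: 00 → G7 → J4 → J1 → M9.

40 blocks — the minimum one-way total.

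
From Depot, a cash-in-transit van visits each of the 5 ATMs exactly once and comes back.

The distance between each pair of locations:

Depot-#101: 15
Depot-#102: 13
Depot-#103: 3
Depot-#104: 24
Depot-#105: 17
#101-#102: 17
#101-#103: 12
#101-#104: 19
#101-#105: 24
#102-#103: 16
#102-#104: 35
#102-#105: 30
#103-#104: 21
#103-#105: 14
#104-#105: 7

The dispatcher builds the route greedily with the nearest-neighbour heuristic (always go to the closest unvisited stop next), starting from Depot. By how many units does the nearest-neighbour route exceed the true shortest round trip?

20 longer than the optimal tour.

From Depot: #103=3, #102=13, #101=15, #105=17, #104=24 → choose #103 (3).
From #103: #101=12, #105=14, #102=16, #104=21 → choose #101 (12).
From #101: #102=17, #104=19, #105=24 → choose #102 (17).
From #102: #105=30, #104=35 → choose #105 (30).
From #105: #104=7 → choose #104 (7).
NN route Depot → #103 → #101 → #102 → #105 → #104 → Depot costs 93.
Optimal: Depot → #102 → #101 → #104 → #105 → #103 → Depot costs 73 (by enumerating all 60 distinct tours).
Excess = 93 − 73 = 20.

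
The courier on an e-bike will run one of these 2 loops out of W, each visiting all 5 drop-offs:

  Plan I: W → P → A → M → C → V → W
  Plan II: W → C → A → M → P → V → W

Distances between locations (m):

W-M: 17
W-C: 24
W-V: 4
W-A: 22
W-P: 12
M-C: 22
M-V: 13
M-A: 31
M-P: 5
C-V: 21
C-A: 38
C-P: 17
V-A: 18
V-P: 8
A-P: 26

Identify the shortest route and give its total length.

Plan I: 12 + 26 + 31 + 22 + 21 + 4 = 116
Plan II: 24 + 38 + 31 + 5 + 8 + 4 = 110

Shortest is Plan II, total 110 m.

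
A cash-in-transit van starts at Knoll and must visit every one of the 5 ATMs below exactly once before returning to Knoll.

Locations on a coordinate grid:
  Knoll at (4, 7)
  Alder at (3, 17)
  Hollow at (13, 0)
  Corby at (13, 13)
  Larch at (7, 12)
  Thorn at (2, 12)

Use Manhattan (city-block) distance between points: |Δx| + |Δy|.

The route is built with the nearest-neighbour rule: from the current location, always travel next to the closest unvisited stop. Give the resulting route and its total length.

70 along Knoll → Thorn → Larch → Corby → Hollow → Alder → Knoll.

At Knoll the remaining stops are Thorn 7, Larch 8, Alder 11, Corby 15, Hollow 16; go to Thorn.
At Thorn the remaining stops are Larch 5, Alder 6, Corby 12, Hollow 23; go to Larch.
At Larch the remaining stops are Corby 7, Alder 9, Hollow 18; go to Corby.
At Corby the remaining stops are Hollow 13, Alder 14; go to Hollow.
At Hollow the remaining stops are Alder 27; go to Alder.
Return Alder→Knoll: 11.
Total = 7 + 5 + 7 + 13 + 27 + 11 = 70.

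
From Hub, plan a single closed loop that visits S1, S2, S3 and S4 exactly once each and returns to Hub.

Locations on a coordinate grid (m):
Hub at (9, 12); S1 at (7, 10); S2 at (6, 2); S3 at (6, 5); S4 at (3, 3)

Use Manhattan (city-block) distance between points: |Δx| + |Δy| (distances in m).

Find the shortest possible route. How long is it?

Minimum total distance: 32 m.

There are 12 distinct closed tours to check (reversals are equivalent).
Hub→S1→S2→S3→S4→Hub: 4+9+3+5+15 = 36
Hub→S1→S2→S4→S3→Hub: 4+9+4+5+10 = 32
Hub→S1→S3→S2→S4→Hub: 4+6+3+4+15 = 32
Hub→S1→S3→S4→S2→Hub: 4+6+5+4+13 = 32
Hub→S1→S4→S2→S3→Hub: 4+11+4+3+10 = 32
Hub→S1→S4→S3→S2→Hub: 4+11+5+3+13 = 36
Hub→S2→S1→S3→S4→Hub: 13+9+6+5+15 = 48
Hub→S2→S1→S4→S3→Hub: 13+9+11+5+10 = 48
Hub→S2→S3→S1→S4→Hub: 13+3+6+11+15 = 48
Hub→S2→S4→S1→S3→Hub: 13+4+11+6+10 = 44
Hub→S3→S1→S2→S4→Hub: 10+6+9+4+15 = 44
Hub→S3→S2→S1→S4→Hub: 10+3+9+11+15 = 48
The minimum is 32.
One optimal route: Hub → S1 → S2 → S4 → S3 → Hub (or its reverse).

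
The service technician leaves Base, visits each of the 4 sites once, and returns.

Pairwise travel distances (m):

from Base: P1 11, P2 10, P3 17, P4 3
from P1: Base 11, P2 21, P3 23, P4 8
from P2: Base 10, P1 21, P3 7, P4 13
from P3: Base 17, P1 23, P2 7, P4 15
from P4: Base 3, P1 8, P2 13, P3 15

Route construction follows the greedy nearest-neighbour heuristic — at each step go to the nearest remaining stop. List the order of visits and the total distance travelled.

Base → [P4:3 / P2:10 / P1:11 / P3:17] → P4 (3)
P4 → [P1:8 / P2:13 / P3:15] → P1 (8)
P1 → [P2:21 / P3:23] → P2 (21)
P2 → [P3:7] → P3 (7)
Return P3→Base: 17.
Total = 3 + 8 + 21 + 7 + 17 = 56.

Nearest-neighbour total = 56 m; route Base → P4 → P1 → P2 → P3 → Base.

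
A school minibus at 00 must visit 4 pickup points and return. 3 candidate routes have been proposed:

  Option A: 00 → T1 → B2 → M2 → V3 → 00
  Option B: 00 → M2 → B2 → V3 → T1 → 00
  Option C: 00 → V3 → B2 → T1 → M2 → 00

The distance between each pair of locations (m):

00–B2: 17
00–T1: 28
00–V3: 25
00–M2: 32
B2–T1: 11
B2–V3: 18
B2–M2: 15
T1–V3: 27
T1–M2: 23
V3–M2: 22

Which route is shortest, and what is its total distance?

101 m — Option A is the shortest.

Option A: 28 + 11 + 15 + 22 + 25 = 101
Option B: 32 + 15 + 18 + 27 + 28 = 120
Option C: 25 + 18 + 11 + 23 + 32 = 109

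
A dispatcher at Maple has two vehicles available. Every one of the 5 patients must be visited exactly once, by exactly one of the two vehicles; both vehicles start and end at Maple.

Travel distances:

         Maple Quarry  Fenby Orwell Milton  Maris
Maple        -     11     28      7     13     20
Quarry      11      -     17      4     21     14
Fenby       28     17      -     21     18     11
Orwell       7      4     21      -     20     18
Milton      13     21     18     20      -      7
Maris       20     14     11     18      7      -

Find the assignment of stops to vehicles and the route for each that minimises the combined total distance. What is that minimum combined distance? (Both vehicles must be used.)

73 — the smallest possible combined total.

Check every non-empty split of the stops between the two vehicles; for each half take its own optimal tour:
  {Quarry} + {Fenby, Orwell, Milton, Maris}: 22 + 59 = 81
  {Fenby} + {Quarry, Orwell, Milton, Maris}: 56 + 45 = 101
  {Quarry, Fenby} + {Orwell, Milton, Maris}: 56 + 45 = 101
  {Orwell} + {Quarry, Fenby, Milton, Maris}: 14 + 59 = 73
  {Quarry, Orwell} + {Fenby, Milton, Maris}: 22 + 59 = 81
  {Fenby, Orwell} + {Quarry, Milton, Maris}: 56 + 45 = 101
  … (15 splits in total)
Best: vehicle 1 Maple → Orwell → Maple = 14; vehicle 2 Maple → Quarry → Fenby → Maris → Milton → Maple = 59; combined 73.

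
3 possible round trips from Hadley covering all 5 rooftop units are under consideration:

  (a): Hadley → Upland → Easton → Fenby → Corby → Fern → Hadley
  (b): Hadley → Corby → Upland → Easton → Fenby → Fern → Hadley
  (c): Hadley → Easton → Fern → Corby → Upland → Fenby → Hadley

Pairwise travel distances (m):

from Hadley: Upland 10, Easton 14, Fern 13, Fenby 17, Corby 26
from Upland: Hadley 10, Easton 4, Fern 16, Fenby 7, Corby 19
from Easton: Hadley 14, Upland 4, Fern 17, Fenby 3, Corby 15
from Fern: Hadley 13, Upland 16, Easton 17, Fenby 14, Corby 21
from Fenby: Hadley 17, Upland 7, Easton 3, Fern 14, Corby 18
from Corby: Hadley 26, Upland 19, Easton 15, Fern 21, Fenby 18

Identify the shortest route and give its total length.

69 m — (a) is the shortest.

(a): 10 + 4 + 3 + 18 + 21 + 13 = 69
(b): 26 + 19 + 4 + 3 + 14 + 13 = 79
(c): 14 + 17 + 21 + 19 + 7 + 17 = 95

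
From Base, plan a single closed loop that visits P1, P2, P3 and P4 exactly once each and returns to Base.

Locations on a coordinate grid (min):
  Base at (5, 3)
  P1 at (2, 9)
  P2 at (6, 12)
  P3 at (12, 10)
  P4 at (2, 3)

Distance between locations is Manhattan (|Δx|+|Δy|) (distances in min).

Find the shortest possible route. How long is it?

38 min — the shortest possible round trip.

Base - P1 - P2 - P3 - P4 - Base: 9+7+8+17+3 = 44
Base - P1 - P2 - P4 - P3 - Base: 9+7+13+17+14 = 60
Base - P1 - P3 - P2 - P4 - Base: 9+11+8+13+3 = 44
Base - P1 - P3 - P4 - P2 - Base: 9+11+17+13+10 = 60
Base - P1 - P4 - P2 - P3 - Base: 9+6+13+8+14 = 50
Base - P1 - P4 - P3 - P2 - Base: 9+6+17+8+10 = 50
Base - P2 - P1 - P3 - P4 - Base: 10+7+11+17+3 = 48
Base - P2 - P1 - P4 - P3 - Base: 10+7+6+17+14 = 54
Base - P2 - P3 - P1 - P4 - Base: 10+8+11+6+3 = 38
Base - P2 - P4 - P1 - P3 - Base: 10+13+6+11+14 = 54
Base - P3 - P1 - P2 - P4 - Base: 14+11+7+13+3 = 48
Base - P3 - P2 - P1 - P4 - Base: 14+8+7+6+3 = 38
The minimum is 38.
One optimal route: Base → P2 → P3 → P1 → P4 → Base (or its reverse).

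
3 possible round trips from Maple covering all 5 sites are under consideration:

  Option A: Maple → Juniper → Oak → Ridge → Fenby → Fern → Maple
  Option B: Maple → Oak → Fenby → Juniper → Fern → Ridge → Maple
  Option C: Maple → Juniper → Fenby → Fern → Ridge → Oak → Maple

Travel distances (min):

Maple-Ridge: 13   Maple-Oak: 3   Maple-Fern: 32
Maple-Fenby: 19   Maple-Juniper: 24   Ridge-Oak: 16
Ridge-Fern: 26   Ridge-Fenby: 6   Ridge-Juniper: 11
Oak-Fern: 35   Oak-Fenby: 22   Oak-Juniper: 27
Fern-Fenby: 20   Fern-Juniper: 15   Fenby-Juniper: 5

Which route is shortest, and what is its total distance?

Shortest is Option B, total 84 min.

Option A: 24 + 27 + 16 + 6 + 20 + 32 = 125
Option B: 3 + 22 + 5 + 15 + 26 + 13 = 84
Option C: 24 + 5 + 20 + 26 + 16 + 3 = 94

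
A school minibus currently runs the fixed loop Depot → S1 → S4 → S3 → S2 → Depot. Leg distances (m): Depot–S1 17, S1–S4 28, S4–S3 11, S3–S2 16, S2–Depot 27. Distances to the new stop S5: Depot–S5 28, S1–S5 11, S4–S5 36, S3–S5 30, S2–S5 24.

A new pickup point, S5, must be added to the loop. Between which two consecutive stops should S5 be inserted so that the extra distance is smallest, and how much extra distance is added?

Adding 19 m by placing S5 on the S1–S4 leg.

Insertion cost between consecutive stops i–j is d(i,S5) + d(S5,j) − d(i,j):
  between Depot and S1: 28 + 11 − 17 = 22
  between S1 and S4: 11 + 36 − 28 = 19
  between S4 and S3: 36 + 30 − 11 = 55
  between S3 and S2: 30 + 24 − 16 = 38
  between S2 and Depot: 24 + 28 − 27 = 25
Cheapest insertion is between S1 and S4, adding 19.
New total = 99 + 19 = 118.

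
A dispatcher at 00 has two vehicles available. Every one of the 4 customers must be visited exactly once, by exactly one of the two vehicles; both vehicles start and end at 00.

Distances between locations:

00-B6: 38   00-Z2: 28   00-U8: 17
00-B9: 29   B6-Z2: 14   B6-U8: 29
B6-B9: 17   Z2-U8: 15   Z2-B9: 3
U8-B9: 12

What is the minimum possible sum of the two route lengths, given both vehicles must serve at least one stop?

Minimum combined distance: 118.

Check every non-empty split of the stops between the two vehicles; for each half take its own optimal tour:
  {B6} + {Z2, U8, B9}: 76 + 60 = 136
  {Z2} + {B6, U8, B9}: 56 + 84 = 140
  {B6, Z2} + {U8, B9}: 80 + 58 = 138
  {U8} + {B6, Z2, B9}: 34 + 84 = 118
  {B6, U8} + {Z2, B9}: 84 + 60 = 144
  {Z2, U8} + {B6, B9}: 60 + 84 = 144
  … (7 splits in total)
Best: vehicle 1 00 → U8 → 00 = 34; vehicle 2 00 → B6 → Z2 → B9 → 00 = 84; combined 118.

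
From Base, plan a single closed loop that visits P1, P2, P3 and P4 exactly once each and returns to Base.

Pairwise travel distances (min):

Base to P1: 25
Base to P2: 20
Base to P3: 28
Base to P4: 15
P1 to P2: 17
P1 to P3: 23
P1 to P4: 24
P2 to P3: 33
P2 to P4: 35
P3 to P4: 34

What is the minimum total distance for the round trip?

Minimum total distance: 109 min.

Base - P1 - P2 - P3 - P4 - Base: 25+17+33+34+15 = 124
Base - P1 - P2 - P4 - P3 - Base: 25+17+35+34+28 = 139
Base - P1 - P3 - P2 - P4 - Base: 25+23+33+35+15 = 131
Base - P1 - P3 - P4 - P2 - Base: 25+23+34+35+20 = 137
Base - P1 - P4 - P2 - P3 - Base: 25+24+35+33+28 = 145
Base - P1 - P4 - P3 - P2 - Base: 25+24+34+33+20 = 136
Base - P2 - P1 - P3 - P4 - Base: 20+17+23+34+15 = 109
Base - P2 - P1 - P4 - P3 - Base: 20+17+24+34+28 = 123
Base - P2 - P3 - P1 - P4 - Base: 20+33+23+24+15 = 115
Base - P2 - P4 - P1 - P3 - Base: 20+35+24+23+28 = 130
Base - P3 - P1 - P2 - P4 - Base: 28+23+17+35+15 = 118
Base - P3 - P2 - P1 - P4 - Base: 28+33+17+24+15 = 117
The minimum is 109.
One optimal route: Base → P2 → P1 → P3 → P4 → Base (or its reverse).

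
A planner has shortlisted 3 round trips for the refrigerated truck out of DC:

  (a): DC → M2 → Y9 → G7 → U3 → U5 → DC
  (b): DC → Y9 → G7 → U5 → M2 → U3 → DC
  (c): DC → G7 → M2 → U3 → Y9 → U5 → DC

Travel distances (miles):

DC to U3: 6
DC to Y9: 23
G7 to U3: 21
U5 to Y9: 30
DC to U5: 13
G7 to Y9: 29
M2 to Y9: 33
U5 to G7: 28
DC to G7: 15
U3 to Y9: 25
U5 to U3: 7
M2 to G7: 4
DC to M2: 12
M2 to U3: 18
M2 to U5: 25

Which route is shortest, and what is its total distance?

Shortest is (c), total 105 miles.

(a): 12 + 33 + 29 + 21 + 7 + 13 = 115
(b): 23 + 29 + 28 + 25 + 18 + 6 = 129
(c): 15 + 4 + 18 + 25 + 30 + 13 = 105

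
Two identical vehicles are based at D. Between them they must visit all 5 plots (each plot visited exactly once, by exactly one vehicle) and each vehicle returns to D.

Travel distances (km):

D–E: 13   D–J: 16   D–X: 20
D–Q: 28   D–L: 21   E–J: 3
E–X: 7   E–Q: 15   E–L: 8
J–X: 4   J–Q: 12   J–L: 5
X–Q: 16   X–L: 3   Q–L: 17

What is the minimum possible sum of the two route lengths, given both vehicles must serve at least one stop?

Check every non-empty split of the stops between the two vehicles; for each half take its own optimal tour:
  {E} + {J, X, Q, L}: 26 + 68 = 94
  {J} + {E, X, Q, L}: 32 + 68 = 100
  {E, J} + {X, Q, L}: 32 + 68 = 100
  {X} + {E, J, Q, L}: 40 + 66 = 106
  {E, X} + {J, Q, L}: 40 + 66 = 106
  {J, X} + {E, Q, L}: 40 + 66 = 106
  … (15 splits in total)
Best: vehicle 1 D → E → D = 26; vehicle 2 D → J → X → L → Q → D = 68; combined 94.

94 km — the smallest possible combined total.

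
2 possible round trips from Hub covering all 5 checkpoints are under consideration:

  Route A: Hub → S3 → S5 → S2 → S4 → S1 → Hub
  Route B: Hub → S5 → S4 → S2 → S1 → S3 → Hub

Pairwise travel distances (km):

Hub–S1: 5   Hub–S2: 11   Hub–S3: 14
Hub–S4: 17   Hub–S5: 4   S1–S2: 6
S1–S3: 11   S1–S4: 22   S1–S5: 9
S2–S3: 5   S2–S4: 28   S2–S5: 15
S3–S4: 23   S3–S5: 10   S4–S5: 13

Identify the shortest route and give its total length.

Shortest is Route B, total 76 km.

Route A: 14 + 10 + 15 + 28 + 22 + 5 = 94
Route B: 4 + 13 + 28 + 6 + 11 + 14 = 76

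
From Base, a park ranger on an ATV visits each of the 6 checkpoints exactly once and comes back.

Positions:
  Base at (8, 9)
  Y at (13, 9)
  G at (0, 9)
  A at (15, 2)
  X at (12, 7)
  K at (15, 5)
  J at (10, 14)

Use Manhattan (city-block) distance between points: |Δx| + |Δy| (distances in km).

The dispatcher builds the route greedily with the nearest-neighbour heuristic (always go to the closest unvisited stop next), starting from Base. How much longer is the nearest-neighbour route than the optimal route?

Excess over optimum: 2 km.

From Base: Y=5, X=6, J=7, G=8, K=11, A=14 → choose Y (5).
From Y: X=3, K=6, J=8, A=9, G=13 → choose X (3).
From X: K=5, A=8, J=9, G=14 → choose K (5).
From K: A=3, J=14, G=19 → choose A (3).
From A: J=17, G=22 → choose J (17).
From J: G=15 → choose G (15).
NN route Base → Y → X → K → A → J → G → Base costs 56.
Optimal: Base → Y → A → K → X → J → G → Base costs 54 (by enumerating all 360 distinct tours).
Excess = 56 − 54 = 2.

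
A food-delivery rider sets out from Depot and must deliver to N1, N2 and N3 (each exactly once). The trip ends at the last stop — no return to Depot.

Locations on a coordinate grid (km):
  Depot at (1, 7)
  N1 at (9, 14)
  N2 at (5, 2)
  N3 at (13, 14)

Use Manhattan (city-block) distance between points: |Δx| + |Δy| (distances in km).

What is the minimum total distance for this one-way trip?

29 km — the minimum one-way total.

There are 3! = 6 possible orderings.
Depot - N1 - N2 - N3: 15+16+20 = 51
Depot - N1 - N3 - N2: 15+4+20 = 39
Depot - N2 - N1 - N3: 9+16+4 = 29
Depot - N2 - N3 - N1: 9+20+4 = 33
Depot - N3 - N1 - N2: 19+4+16 = 39
Depot - N3 - N2 - N1: 19+20+16 = 55
The minimum is 29.
One shortest path: Depot → N2 → N1 → N3.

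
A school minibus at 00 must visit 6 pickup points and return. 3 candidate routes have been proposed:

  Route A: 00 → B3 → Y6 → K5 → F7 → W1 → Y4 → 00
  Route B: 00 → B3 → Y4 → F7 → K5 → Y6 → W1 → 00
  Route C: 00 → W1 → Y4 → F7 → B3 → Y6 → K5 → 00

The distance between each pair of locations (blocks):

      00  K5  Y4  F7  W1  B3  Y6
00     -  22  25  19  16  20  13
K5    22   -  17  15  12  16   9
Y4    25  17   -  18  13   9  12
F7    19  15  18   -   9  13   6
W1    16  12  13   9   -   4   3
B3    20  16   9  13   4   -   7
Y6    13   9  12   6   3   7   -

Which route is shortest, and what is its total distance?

Route A: 20 + 7 + 9 + 15 + 9 + 13 + 25 = 98
Route B: 20 + 9 + 18 + 15 + 9 + 3 + 16 = 90
Route C: 16 + 13 + 18 + 13 + 7 + 9 + 22 = 98

Shortest is Route B, total 90 blocks.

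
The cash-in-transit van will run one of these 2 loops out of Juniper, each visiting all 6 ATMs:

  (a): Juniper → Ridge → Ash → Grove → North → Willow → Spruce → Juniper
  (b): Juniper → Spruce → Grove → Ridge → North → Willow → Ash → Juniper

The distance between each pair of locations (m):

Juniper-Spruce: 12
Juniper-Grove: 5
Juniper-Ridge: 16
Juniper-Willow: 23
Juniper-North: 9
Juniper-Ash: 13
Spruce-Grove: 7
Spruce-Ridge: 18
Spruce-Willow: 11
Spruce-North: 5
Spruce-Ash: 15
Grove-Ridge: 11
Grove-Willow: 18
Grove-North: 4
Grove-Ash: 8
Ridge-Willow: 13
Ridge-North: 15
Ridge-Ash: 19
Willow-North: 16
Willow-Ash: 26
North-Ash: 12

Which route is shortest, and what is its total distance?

(a): 16 + 19 + 8 + 4 + 16 + 11 + 12 = 86
(b): 12 + 7 + 11 + 15 + 16 + 26 + 13 = 100

Shortest is (a), total 86 m.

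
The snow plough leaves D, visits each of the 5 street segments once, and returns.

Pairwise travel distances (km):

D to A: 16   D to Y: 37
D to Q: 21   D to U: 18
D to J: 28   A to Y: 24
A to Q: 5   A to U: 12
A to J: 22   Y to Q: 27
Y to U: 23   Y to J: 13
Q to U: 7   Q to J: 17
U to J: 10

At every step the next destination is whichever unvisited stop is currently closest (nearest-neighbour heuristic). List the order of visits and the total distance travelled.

From D: distances to unvisited — A=16, U=18, Q=21, J=28, Y=37. Nearest is A (16).
From A: distances to unvisited — Q=5, U=12, J=22, Y=24. Nearest is Q (5).
From Q: distances to unvisited — U=7, J=17, Y=27. Nearest is U (7).
From U: distances to unvisited — J=10, Y=23. Nearest is J (10).
From J: distances to unvisited — Y=13. Nearest is Y (13).
Return Y→D: 37.
Total = 16 + 5 + 7 + 10 + 13 + 37 = 88.

Nearest-neighbour total = 88 km; route D → A → Q → U → J → Y → D.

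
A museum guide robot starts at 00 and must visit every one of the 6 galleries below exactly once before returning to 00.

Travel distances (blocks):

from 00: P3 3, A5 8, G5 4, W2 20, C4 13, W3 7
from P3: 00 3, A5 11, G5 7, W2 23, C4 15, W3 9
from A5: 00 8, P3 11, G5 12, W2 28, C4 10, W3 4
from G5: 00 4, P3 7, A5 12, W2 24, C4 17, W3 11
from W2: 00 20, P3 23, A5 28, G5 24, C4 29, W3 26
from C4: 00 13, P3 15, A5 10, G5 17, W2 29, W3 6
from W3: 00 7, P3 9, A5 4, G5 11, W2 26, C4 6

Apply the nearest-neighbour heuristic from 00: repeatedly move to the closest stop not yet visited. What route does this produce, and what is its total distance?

From 00: distances to unvisited — P3=3, G5=4, W3=7, A5=8, C4=13, W2=20. Nearest is P3 (3).
From P3: distances to unvisited — G5=7, W3=9, A5=11, C4=15, W2=23. Nearest is G5 (7).
From G5: distances to unvisited — W3=11, A5=12, C4=17, W2=24. Nearest is W3 (11).
From W3: distances to unvisited — A5=4, C4=6, W2=26. Nearest is A5 (4).
From A5: distances to unvisited — C4=10, W2=28. Nearest is C4 (10).
From C4: distances to unvisited — W2=29. Nearest is W2 (29).
Return W2→00: 20.
Total = 3 + 7 + 11 + 4 + 10 + 29 + 20 = 84.

Total distance 84 blocks via the nearest-neighbour route 00 → P3 → G5 → W3 → A5 → C4 → W2 → 00.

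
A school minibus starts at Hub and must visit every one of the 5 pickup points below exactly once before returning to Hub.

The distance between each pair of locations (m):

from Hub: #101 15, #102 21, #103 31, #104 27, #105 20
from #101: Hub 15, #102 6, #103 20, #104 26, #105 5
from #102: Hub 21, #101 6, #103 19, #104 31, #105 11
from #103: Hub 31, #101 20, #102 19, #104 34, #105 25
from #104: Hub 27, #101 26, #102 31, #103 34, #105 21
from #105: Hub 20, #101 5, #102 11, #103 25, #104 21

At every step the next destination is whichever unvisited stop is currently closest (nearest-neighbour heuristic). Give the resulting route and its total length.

At Hub the remaining stops are #101 15, #105 20, #102 21, #104 27, #103 31; go to #101.
At #101 the remaining stops are #105 5, #102 6, #103 20, #104 26; go to #105.
At #105 the remaining stops are #102 11, #104 21, #103 25; go to #102.
At #102 the remaining stops are #103 19, #104 31; go to #103.
At #103 the remaining stops are #104 34; go to #104.
Return #104→Hub: 27.
Total = 15 + 5 + 11 + 19 + 34 + 27 = 111.

Nearest-neighbour total = 111 m; route Hub → #101 → #105 → #102 → #103 → #104 → Hub.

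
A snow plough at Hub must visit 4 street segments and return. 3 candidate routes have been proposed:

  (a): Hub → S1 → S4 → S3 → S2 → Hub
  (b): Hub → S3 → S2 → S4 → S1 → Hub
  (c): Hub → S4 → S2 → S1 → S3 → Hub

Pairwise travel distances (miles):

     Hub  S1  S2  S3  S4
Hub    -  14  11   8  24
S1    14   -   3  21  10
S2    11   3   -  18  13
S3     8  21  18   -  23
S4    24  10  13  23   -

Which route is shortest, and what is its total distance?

Shortest is (b), total 63 miles.

(a): 14 + 10 + 23 + 18 + 11 = 76
(b): 8 + 18 + 13 + 10 + 14 = 63
(c): 24 + 13 + 3 + 21 + 8 = 69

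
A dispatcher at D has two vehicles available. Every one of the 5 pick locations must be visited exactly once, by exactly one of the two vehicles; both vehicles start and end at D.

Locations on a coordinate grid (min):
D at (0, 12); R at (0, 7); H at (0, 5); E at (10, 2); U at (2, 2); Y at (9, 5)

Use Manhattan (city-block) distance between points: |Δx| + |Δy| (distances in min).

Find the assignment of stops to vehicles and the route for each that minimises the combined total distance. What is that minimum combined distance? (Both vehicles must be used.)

50 min — the smallest possible combined total.

Check every non-empty split of the stops between the two vehicles; for each half take its own optimal tour:
  {R} + {H, E, U, Y}: 10 + 40 = 50
  {H} + {R, E, U, Y}: 14 + 40 = 54
  {R, H} + {E, U, Y}: 14 + 40 = 54
  {E} + {R, H, U, Y}: 40 + 38 = 78
  {R, E} + {H, U, Y}: 40 + 38 = 78
  {H, E} + {R, U, Y}: 40 + 38 = 78
  … (15 splits in total)
Best: vehicle 1 D → R → D = 10; vehicle 2 D → H → U → E → Y → D = 40; combined 50.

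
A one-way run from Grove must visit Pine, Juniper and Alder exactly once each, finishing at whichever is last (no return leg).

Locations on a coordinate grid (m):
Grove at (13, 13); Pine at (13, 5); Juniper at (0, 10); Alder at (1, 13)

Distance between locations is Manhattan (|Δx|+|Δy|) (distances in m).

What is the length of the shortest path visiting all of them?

There are 3! = 6 possible orderings.
Grove - Pine - Juniper - Alder: 8+18+4 = 30
Grove - Pine - Alder - Juniper: 8+20+4 = 32
Grove - Juniper - Pine - Alder: 16+18+20 = 54
Grove - Juniper - Alder - Pine: 16+4+20 = 40
Grove - Alder - Pine - Juniper: 12+20+18 = 50
Grove - Alder - Juniper - Pine: 12+4+18 = 34
The minimum is 30.
One shortest path: Grove → Pine → Juniper → Alder.

30 m — the minimum one-way total.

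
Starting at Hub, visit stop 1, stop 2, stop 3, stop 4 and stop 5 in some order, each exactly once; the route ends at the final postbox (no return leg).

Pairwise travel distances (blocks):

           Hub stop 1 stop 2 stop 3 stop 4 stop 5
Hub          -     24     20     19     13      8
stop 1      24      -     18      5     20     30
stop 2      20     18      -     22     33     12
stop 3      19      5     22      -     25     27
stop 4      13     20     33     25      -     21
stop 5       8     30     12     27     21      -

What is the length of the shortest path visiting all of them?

Minimum one-way distance = 67 blocks.

There are 5! = 120 possible orderings.
Hub - stop 1 - stop 2 - stop 3 - stop 4 - stop 5: 24+18+22+25+21 = 110
Hub - stop 1 - stop 2 - stop 3 - stop 5 - stop 4: 24+18+22+27+21 = 112
Hub - stop 1 - stop 2 - stop 4 - stop 3 - stop 5: 24+18+33+25+27 = 127
Hub - stop 1 - stop 2 - stop 4 - stop 5 - stop 3: 24+18+33+21+27 = 123
Hub - stop 1 - stop 2 - stop 5 - stop 3 - stop 4: 24+18+12+27+25 = 106
Hub - stop 1 - stop 2 - stop 5 - stop 4 - stop 3: 24+18+12+21+25 = 100
Hub - stop 1 - stop 3 - stop 2 - stop 4 - stop 5: 24+5+22+33+21 = 105
Hub - stop 1 - stop 3 - stop 2 - stop 5 - stop 4: 24+5+22+12+21 = 84
Hub - stop 1 - stop 3 - stop 4 - stop 2 - stop 5: 24+5+25+33+12 = 99
Hub - stop 1 - stop 3 - stop 4 - stop 5 - stop 2: 24+5+25+21+12 = 87
Hub - stop 1 - stop 3 - stop 5 - stop 2 - stop 4: 24+5+27+12+33 = 101
Hub - stop 1 - stop 3 - stop 5 - stop 4 - stop 2: 24+5+27+21+33 = 110
Hub - stop 1 - stop 4 - stop 2 - stop 3 - stop 5: 24+20+33+22+27 = 126
Hub - stop 1 - stop 4 - stop 2 - stop 5 - stop 3: 24+20+33+12+27 = 116
… (106 more)
Hub - stop 5 - stop 2 - stop 3 - stop 1 - stop 4: 8+12+22+5+20 = 67  ← best
The minimum is 67.
One shortest path: Hub → stop 5 → stop 2 → stop 3 → stop 1 → stop 4.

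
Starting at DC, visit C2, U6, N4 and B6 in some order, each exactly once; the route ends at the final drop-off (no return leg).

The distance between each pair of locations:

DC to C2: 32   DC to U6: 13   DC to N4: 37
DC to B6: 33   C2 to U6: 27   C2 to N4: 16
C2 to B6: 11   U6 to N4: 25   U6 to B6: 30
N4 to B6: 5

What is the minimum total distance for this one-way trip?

Minimum one-way distance = 54.

There are 4! = 24 possible orderings.
DC - C2 - U6 - N4 - B6: 32+27+25+5 = 89
DC - C2 - U6 - B6 - N4: 32+27+30+5 = 94
DC - C2 - N4 - U6 - B6: 32+16+25+30 = 103
DC - C2 - N4 - B6 - U6: 32+16+5+30 = 83
DC - C2 - B6 - U6 - N4: 32+11+30+25 = 98
DC - C2 - B6 - N4 - U6: 32+11+5+25 = 73
DC - U6 - C2 - N4 - B6: 13+27+16+5 = 61
DC - U6 - C2 - B6 - N4: 13+27+11+5 = 56
DC - U6 - N4 - C2 - B6: 13+25+16+11 = 65
DC - U6 - N4 - B6 - C2: 13+25+5+11 = 54
DC - U6 - B6 - C2 - N4: 13+30+11+16 = 70
DC - U6 - B6 - N4 - C2: 13+30+5+16 = 64
DC - N4 - C2 - U6 - B6: 37+16+27+30 = 110
DC - N4 - C2 - B6 - U6: 37+16+11+30 = 94
… (10 more)
The minimum is 54.
One shortest path: DC → U6 → N4 → B6 → C2.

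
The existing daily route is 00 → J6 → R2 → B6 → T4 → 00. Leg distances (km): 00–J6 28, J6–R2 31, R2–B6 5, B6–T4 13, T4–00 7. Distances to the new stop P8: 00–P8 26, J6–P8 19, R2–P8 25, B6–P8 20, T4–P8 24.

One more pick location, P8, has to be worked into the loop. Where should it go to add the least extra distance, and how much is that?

Insertion cost between consecutive stops i–j is d(i,P8) + d(P8,j) − d(i,j):
  between 00 and J6: 26 + 19 − 28 = 17
  between J6 and R2: 19 + 25 − 31 = 13
  between R2 and B6: 25 + 20 − 5 = 40
  between B6 and T4: 20 + 24 − 13 = 31
  between T4 and 00: 24 + 26 − 7 = 43
Cheapest insertion is between J6 and R2, adding 13.
New total = 84 + 13 = 97.

+13 km — insert P8 between J6 and R2.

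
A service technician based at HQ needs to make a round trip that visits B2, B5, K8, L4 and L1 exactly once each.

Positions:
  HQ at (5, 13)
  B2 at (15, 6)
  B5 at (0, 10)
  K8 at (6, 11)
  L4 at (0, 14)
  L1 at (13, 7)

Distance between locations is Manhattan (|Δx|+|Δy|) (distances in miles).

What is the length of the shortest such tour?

HQ - B2 - B5 - K8 - L4 - L1 - HQ: 17+19+7+9+20+14 = 86
HQ - B2 - B5 - K8 - L1 - L4 - HQ: 17+19+7+11+20+6 = 80
HQ - B2 - B5 - L4 - K8 - L1 - HQ: 17+19+4+9+11+14 = 74
HQ - B2 - B5 - L4 - L1 - K8 - HQ: 17+19+4+20+11+3 = 74
HQ - B2 - B5 - L1 - K8 - L4 - HQ: 17+19+16+11+9+6 = 78
HQ - B2 - B5 - L1 - L4 - K8 - HQ: 17+19+16+20+9+3 = 84
HQ - B2 - K8 - B5 - L4 - L1 - HQ: 17+14+7+4+20+14 = 76
HQ - B2 - K8 - B5 - L1 - L4 - HQ: 17+14+7+16+20+6 = 80
HQ - B2 - K8 - L4 - B5 - L1 - HQ: 17+14+9+4+16+14 = 74
HQ - B2 - K8 - L4 - L1 - B5 - HQ: 17+14+9+20+16+8 = 84
HQ - B2 - K8 - L1 - B5 - L4 - HQ: 17+14+11+16+4+6 = 68
HQ - B2 - K8 - L1 - L4 - B5 - HQ: 17+14+11+20+4+8 = 74
HQ - B2 - L4 - B5 - K8 - L1 - HQ: 17+23+4+7+11+14 = 76
HQ - B2 - L4 - B5 - L1 - K8 - HQ: 17+23+4+16+11+3 = 74
… (46 more)
HQ - K8 - B2 - L1 - B5 - L4 - HQ: 3+14+3+16+4+6 = 46  ← best
The minimum is 46.
One optimal route: HQ → K8 → B2 → L1 → B5 → L4 → HQ (or its reverse).

Shortest round trip = 46 miles.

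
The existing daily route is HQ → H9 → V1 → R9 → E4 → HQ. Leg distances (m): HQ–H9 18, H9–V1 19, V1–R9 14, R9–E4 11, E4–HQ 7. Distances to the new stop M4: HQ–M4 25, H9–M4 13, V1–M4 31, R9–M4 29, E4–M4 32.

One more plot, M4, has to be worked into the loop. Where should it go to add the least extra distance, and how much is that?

Insertion cost between consecutive stops i–j is d(i,M4) + d(M4,j) − d(i,j):
  between HQ and H9: 25 + 13 − 18 = 20
  between H9 and V1: 13 + 31 − 19 = 25
  between V1 and R9: 31 + 29 − 14 = 46
  between R9 and E4: 29 + 32 − 11 = 50
  between E4 and HQ: 32 + 25 − 7 = 50
Cheapest insertion is between HQ and H9, adding 20.
New total = 69 + 20 = 89.

+20 m — insert M4 between HQ and H9.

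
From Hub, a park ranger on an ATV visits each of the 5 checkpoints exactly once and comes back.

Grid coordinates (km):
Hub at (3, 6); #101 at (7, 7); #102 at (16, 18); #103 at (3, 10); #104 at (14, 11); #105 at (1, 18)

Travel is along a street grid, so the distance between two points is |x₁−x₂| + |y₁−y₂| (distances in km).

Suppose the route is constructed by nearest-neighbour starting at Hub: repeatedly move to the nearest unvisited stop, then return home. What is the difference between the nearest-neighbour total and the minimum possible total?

The nearest-neighbour route is 6 km longer than optimal.

From Hub: #103=4, #101=5, #105=14, #104=16, #102=25 → choose #103 (4).
From #103: #101=7, #105=10, #104=12, #102=21 → choose #101 (7).
From #101: #104=11, #105=17, #102=20 → choose #104 (11).
From #104: #102=9, #105=20 → choose #102 (9).
From #102: #105=15 → choose #105 (15).
NN route Hub → #103 → #101 → #104 → #102 → #105 → Hub costs 60.
Optimal: Hub → #101 → #104 → #102 → #105 → #103 → Hub costs 54 (by enumerating all 60 distinct tours).
Excess = 60 − 54 = 6.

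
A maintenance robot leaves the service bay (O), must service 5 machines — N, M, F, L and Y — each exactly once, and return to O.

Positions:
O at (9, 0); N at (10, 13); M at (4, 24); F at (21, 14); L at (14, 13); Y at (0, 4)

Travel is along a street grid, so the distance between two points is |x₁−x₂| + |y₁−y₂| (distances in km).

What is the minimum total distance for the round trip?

With 5 stops there are 5!/2 = 60 distinct round trips (a route and its reverse cost the same).
O-N-M-F-L-Y-O: 14+17+27+8+23+13 = 102
O-N-M-F-Y-L-O: 14+17+27+31+23+18 = 130
O-N-M-L-F-Y-O: 14+17+21+8+31+13 = 104
O-N-M-L-Y-F-O: 14+17+21+23+31+26 = 132
O-N-M-Y-F-L-O: 14+17+24+31+8+18 = 112
O-N-M-Y-L-F-O: 14+17+24+23+8+26 = 112
O-N-F-M-L-Y-O: 14+12+27+21+23+13 = 110
O-N-F-M-Y-L-O: 14+12+27+24+23+18 = 118
O-N-F-L-M-Y-O: 14+12+8+21+24+13 = 92
O-N-F-L-Y-M-O: 14+12+8+23+24+29 = 110
O-N-F-Y-M-L-O: 14+12+31+24+21+18 = 120
O-N-F-Y-L-M-O: 14+12+31+23+21+29 = 130
O-N-L-M-F-Y-O: 14+4+21+27+31+13 = 110
O-N-L-M-Y-F-O: 14+4+21+24+31+26 = 120
… (46 more)
O-N-L-F-M-Y-O: 14+4+8+27+24+13 = 90  ← best
The minimum is 90.
One optimal route: O → N → L → F → M → Y → O (or its reverse).

90 km — the shortest possible round trip.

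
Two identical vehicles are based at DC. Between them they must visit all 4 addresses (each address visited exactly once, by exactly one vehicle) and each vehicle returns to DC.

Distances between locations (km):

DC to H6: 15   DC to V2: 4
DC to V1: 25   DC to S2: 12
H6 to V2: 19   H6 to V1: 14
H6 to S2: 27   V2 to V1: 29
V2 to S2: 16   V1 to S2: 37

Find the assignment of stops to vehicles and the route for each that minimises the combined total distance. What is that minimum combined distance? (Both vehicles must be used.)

Minimum combined distance: 86 km.

Check every non-empty split of the stops between the two vehicles; for each half take its own optimal tour:
  {H6} + {V2, V1, S2}: 30 + 82 = 112
  {V2} + {H6, V1, S2}: 8 + 78 = 86
  {H6, V2} + {V1, S2}: 38 + 74 = 112
  {V1} + {H6, V2, S2}: 50 + 62 = 112
  {H6, V1} + {V2, S2}: 54 + 32 = 86
  {V2, V1} + {H6, S2}: 58 + 54 = 112
  … (7 splits in total)
Best: vehicle 1 DC → V2 → DC = 8; vehicle 2 DC → H6 → V1 → S2 → DC = 78; combined 86.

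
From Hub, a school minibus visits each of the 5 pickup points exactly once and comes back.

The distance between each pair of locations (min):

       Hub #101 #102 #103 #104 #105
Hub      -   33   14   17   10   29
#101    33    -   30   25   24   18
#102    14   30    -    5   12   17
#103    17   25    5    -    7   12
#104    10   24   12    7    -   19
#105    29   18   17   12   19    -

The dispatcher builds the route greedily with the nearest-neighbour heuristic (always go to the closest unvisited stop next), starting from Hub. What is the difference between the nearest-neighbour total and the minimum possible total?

7 min longer than the optimal tour.

From Hub: #104=10, #102=14, #103=17, #105=29, #101=33 → choose #104 (10).
From #104: #103=7, #102=12, #105=19, #101=24 → choose #103 (7).
From #103: #102=5, #105=12, #101=25 → choose #102 (5).
From #102: #105=17, #101=30 → choose #105 (17).
From #105: #101=18 → choose #101 (18).
NN route Hub → #104 → #103 → #102 → #105 → #101 → Hub costs 90.
Optimal: Hub → #102 → #103 → #105 → #101 → #104 → Hub costs 83 (by enumerating all 60 distinct tours).
Excess = 90 − 83 = 7.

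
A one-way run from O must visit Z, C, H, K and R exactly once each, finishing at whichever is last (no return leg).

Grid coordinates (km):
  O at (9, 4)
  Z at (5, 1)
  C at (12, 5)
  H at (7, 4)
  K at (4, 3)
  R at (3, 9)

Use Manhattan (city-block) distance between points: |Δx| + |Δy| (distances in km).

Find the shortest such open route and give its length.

There are 5! = 120 possible orderings.
O - Z - C - H - K - R: 7+11+6+4+7 = 35
O - Z - C - H - R - K: 7+11+6+9+7 = 40
O - Z - C - K - H - R: 7+11+10+4+9 = 41
O - Z - C - K - R - H: 7+11+10+7+9 = 44
O - Z - C - R - H - K: 7+11+13+9+4 = 44
O - Z - C - R - K - H: 7+11+13+7+4 = 42
O - Z - H - C - K - R: 7+5+6+10+7 = 35
O - Z - H - C - R - K: 7+5+6+13+7 = 38
O - Z - H - K - C - R: 7+5+4+10+13 = 39
O - Z - H - K - R - C: 7+5+4+7+13 = 36
O - Z - H - R - C - K: 7+5+9+13+10 = 44
O - Z - H - R - K - C: 7+5+9+7+10 = 38
O - Z - K - C - H - R: 7+3+10+6+9 = 35
O - Z - K - C - R - H: 7+3+10+13+9 = 42
… (106 more)
O - C - H - Z - K - R: 4+6+5+3+7 = 25  ← best
The minimum is 25.
One shortest path: O → C → H → Z → K → R.

Shortest open route: 25 km.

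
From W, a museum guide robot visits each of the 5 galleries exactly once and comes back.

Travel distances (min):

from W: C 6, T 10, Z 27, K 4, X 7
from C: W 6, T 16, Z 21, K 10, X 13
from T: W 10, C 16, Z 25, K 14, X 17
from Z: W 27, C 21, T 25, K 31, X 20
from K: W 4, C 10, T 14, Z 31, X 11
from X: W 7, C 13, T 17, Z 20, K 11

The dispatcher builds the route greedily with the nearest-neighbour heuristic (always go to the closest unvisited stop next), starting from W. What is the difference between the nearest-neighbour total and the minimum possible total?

From W: K=4, C=6, X=7, T=10, Z=27 → choose K (4).
From K: C=10, X=11, T=14, Z=31 → choose C (10).
From C: X=13, T=16, Z=21 → choose X (13).
From X: T=17, Z=20 → choose T (17).
From T: Z=25 → choose Z (25).
NN route W → K → C → X → T → Z → W costs 96.
Optimal: W → C → T → Z → X → K → W costs 82 (by enumerating all 60 distinct tours).
Excess = 96 − 82 = 14.

14 min longer than the optimal tour.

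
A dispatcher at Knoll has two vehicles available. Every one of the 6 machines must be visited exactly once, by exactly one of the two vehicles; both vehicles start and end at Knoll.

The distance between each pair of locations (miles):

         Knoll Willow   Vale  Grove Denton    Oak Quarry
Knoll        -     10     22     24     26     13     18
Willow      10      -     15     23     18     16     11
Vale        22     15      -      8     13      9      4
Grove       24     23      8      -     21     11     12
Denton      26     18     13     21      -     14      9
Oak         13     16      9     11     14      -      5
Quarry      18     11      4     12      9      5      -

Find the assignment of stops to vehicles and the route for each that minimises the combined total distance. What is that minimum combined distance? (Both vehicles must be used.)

Try each way of splitting the stops between the two vehicles (each non-empty) and, for each split, find the best tour for each vehicle:
  {Willow} + {Vale, Grove, Denton, Oak, Quarry}: 20 + 71 = 91
  {Vale} + {Willow, Grove, Denton, Oak, Quarry}: 44 + 73 = 117
  {Willow, Vale} + {Grove, Denton, Oak, Quarry}: 47 + 71 = 118
  {Grove} + {Willow, Vale, Denton, Oak, Quarry}: 48 + 63 = 111
  {Willow, Grove} + {Vale, Denton, Oak, Quarry}: 57 + 61 = 118
  {Vale, Grove} + {Willow, Denton, Oak, Quarry}: 54 + 55 = 109
  … (31 splits in total)
Best: vehicle 1 Knoll → Willow → Knoll = 20; vehicle 2 Knoll → Denton → Quarry → Vale → Grove → Oak → Knoll = 71; combined 91.

Minimum combined distance: 91 miles.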